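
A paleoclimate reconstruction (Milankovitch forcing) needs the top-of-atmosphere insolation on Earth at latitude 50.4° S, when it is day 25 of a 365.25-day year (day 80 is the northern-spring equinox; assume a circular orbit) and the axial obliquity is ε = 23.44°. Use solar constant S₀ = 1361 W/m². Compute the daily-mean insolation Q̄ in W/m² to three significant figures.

Solar longitude: λ_s = 360° × (25 − 80)/365.25 = -54.209°, i.e. -54.209° + 360° = 305.791°.
sin δ = sin 23.44° × sin 305.791° = -0.32267, so δ = -18.824°.
cos H₀ = −tan(-50.4°) tan(-18.824°) = -0.4121, H₀ = 1.9955 rad.
Bracket: H₀ sin φ sin δ + cos φ cos δ sin H₀ = 1.9955×-0.77051×-0.32267 + 0.63742×0.94651×0.91115 = 0.496122 + 0.549719 = 1.045841.
Q̄ = (S₀/π) × [bracket] = (1361/π) × 1.045841 = 453.1 W/m².

Q̄ ≈ 453 W/m²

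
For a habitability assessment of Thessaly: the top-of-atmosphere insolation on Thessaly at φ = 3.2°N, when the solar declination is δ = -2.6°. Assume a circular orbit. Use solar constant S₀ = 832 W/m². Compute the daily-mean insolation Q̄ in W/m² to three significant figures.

Q̄ ≈ 263 W/m²

cos H₀ = −tan(+3.2°) tan(-2.600°) = 0.0025, H₀ = 1.5683 rad.
Bracket: H₀ sin φ sin δ + cos φ cos δ sin H₀ = 1.5683×0.05582×-0.04536 + 0.99844×0.99897×1.00000 = -0.003971 + 0.997412 = 0.993441.
Q̄ = (S₀/π) × [bracket] = (832/π) × 0.993441 = 263.1 W/m².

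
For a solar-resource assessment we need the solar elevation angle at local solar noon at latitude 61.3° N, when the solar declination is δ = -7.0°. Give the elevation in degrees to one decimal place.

At local noon the hour angle is zero, so the zenith angle equals |φ − δ| = |+61.3° − (-7.000°)| = 68.300°.
Elevation = 90° − 68.300° = 21.7°.

21.7°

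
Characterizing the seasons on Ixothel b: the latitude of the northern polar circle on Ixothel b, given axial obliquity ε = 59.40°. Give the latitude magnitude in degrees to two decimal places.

The polar circle is the lowest latitude that experiences at least one full rotation of continuous daylight at the northern-summer solstice; it lies at |φ| = 90° − ε = 90° − 59.40° = 30.60°.

30.60°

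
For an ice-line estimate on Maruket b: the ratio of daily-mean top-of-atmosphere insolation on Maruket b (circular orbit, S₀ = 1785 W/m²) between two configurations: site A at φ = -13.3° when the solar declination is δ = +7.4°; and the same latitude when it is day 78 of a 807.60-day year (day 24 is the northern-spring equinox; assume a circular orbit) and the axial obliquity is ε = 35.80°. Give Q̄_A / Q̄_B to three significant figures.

— Configuration A (φ=-13.3°):
cos H₀ = −tan(-13.3°) tan(+7.400°) = 0.0307, H₀ = 1.5401 rad.
Bracket: H₀ sin φ sin δ + cos φ cos δ sin H₀ = 1.5401×-0.23005×0.12880 + 0.97318×0.99167×0.99953 = -0.045634 + 0.964620 = 0.918986.
Q̄ = (S₀/π) × [bracket] = (1785/π) × 0.918986 = 522.15 W/m².
— Configuration B (φ=-13.3°):
Solar longitude: λ_s = 360° × (78 − 24)/807.60 = 24.071°.
sin δ = sin 35.80° × sin 24.071° = 0.23859, so δ = +13.803°.
cos H₀ = −tan(-13.3°) tan(+13.803°) = 0.0581, H₀ = 1.5127 rad.
Bracket: H₀ sin φ sin δ + cos φ cos δ sin H₀ = 1.5127×-0.23005×0.23859 + 0.97318×0.97112×0.99831 = -0.083029 + 0.943477 = 0.860448.
Q̄ = (S₀/π) × [bracket] = (1785/π) × 0.860448 = 488.89 W/m².
Ratio Q̄_A / Q̄_B = 522.15 / 488.89 = 1.068.

Q̄_A / Q̄_B ≈ 1.07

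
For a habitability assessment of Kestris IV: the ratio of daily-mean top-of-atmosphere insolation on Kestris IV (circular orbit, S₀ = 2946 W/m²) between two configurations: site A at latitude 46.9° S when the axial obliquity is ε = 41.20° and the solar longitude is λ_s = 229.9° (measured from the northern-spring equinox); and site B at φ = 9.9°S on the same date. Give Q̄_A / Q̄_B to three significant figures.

Q̄_A / Q̄_B ≈ 1.30

— Configuration A (φ=-46.9°):
Solar declination: sin δ = sin ε · sin λ_s = sin 41.20° × sin 229.9° = -0.50385, so δ = -30.255°.
cos H₀ = −tan(-46.9°) tan(-30.255°) = -0.6233, H₀ = 2.2438 rad.
Bracket: H₀ sin φ sin δ + cos φ cos δ sin H₀ = 2.2438×-0.73016×-0.50385 + 0.68327×0.86379×0.78197 = 0.825474 + 0.461520 = 1.286994.
Q̄ = (S₀/π) × [bracket] = (2946/π) × 1.286994 = 1206.9 W/m².
— Configuration B (φ=-9.9°):
cos H₀ = −tan(-9.9°) tan(-30.255°) = -0.1018, H₀ = 1.6728 rad.
Bracket: H₀ sin φ sin δ + cos φ cos δ sin H₀ = 1.6728×-0.17193×-0.50385 + 0.98511×0.86379×0.99480 = 0.144910 + 0.846503 = 0.991413.
Q̄ = (S₀/π) × [bracket] = (2946/π) × 0.991413 = 929.69 W/m².
Ratio Q̄_A / Q̄_B = 1206.9 / 929.69 = 1.298.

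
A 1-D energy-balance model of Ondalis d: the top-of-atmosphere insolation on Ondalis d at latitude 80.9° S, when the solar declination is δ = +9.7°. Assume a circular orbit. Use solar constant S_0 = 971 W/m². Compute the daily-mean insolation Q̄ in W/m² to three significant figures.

Q̄ ≈ 0.00 W/m²

cos h₀ = −tan(-80.9°) tan(+9.700°) = 1.0672 ≥ 1 ⇒ polar night, h₀ = 0 and Q̄ = 0.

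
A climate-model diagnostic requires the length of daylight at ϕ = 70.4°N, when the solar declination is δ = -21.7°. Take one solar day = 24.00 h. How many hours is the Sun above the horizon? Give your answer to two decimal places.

0.00 h

cos h₀ = −tan ϕ · tan δ = 1.1176 ≥ 1, so the Sun never rises (polar night) and h₀ = 0.
Daylight = 2h₀/(2π) × 24.00 h = (0.0000/π) × 24.00 = 0.00 h.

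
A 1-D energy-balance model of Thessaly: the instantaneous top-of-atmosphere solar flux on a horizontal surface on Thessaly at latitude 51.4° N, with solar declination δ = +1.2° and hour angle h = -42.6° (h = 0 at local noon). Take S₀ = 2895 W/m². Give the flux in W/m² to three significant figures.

cos θ_z = sin φ sin δ + cos φ cos δ cos h = 0.016367 + 0.459135 = 0.475502.
Flux = S₀ · cos θ_z = 2895 × 0.475502 = 1377 W/m².

1.38e+03 W/m²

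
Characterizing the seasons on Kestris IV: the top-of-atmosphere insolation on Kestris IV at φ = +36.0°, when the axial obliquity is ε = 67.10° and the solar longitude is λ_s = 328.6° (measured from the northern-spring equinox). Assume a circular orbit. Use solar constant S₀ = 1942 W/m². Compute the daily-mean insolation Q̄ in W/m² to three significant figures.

Q̄ ≈ 200 W/m²

Solar declination: sin δ = sin ε · sin λ_s = sin 67.10° × sin 328.6° = -0.47995, so δ = -28.682°.
cos H₀ = −tan(+36.0°) tan(-28.682°) = 0.3975, H₀ = 1.1620 rad.
Bracket: H₀ sin φ sin δ + cos φ cos δ sin H₀ = 1.1620×0.58779×-0.47995 + 0.80902×0.87730×0.91761 = -0.327812 + 0.651277 = 0.323465.
Q̄ = (S₀/π) × [bracket] = (1942/π) × 0.323465 = 200.0 W/m².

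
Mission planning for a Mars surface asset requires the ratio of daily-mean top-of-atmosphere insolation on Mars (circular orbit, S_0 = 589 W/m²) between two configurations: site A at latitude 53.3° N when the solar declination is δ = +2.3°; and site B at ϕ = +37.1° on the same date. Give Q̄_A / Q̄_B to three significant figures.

— Configuration A (ϕ=+53.3°):
cos h₀ = −tan(+53.3°) tan(+2.300°) = -0.0539, h₀ = 1.6247 rad.
Bracket: h₀ sin ϕ sin δ + cos ϕ cos δ sin h₀ = 1.6247×0.80178×0.04013 + 0.59763×0.99919×0.99855 = 0.052275 + 0.596280 = 0.648555.
Q̄ = (S_0/π) × [bracket] = (589/π) × 0.648555 = 121.59 W/m².
— Configuration B (ϕ=+37.1°):
cos h₀ = −tan(+37.1°) tan(+2.300°) = -0.0304, h₀ = 1.6012 rad.
Bracket: h₀ sin ϕ sin δ + cos ϕ cos δ sin h₀ = 1.6012×0.60321×0.04013 + 0.79758×0.99919×0.99954 = 0.038760 + 0.796567 = 0.835327.
Q̄ = (S_0/π) × [bracket] = (589/π) × 0.835327 = 156.61 W/m².
Ratio Q̄_A / Q̄_B = 121.59 / 156.61 = 0.7764.

Q̄_A / Q̄_B ≈ 0.776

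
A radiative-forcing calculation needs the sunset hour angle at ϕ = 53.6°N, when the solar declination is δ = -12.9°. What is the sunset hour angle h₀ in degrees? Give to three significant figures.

cos h₀ = −tan ϕ · tan δ = −tan(+53.6°) × tan(-12.900°) = 0.3106, so h₀ = 1.2549 rad = 71.90°.

h₀ = 71.9°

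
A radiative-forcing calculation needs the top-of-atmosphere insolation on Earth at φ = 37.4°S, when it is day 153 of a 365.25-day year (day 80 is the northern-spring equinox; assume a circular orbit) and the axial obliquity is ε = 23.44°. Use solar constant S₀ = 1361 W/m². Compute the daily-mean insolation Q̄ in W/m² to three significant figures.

Solar longitude: λ_s = 360° × (153 − 80)/365.25 = 71.951°.
sin δ = sin 23.44° × sin 71.951° = 0.37821, so δ = +22.223°.
cos H₀ = −tan(-37.4°) tan(+22.223°) = 0.3124, H₀ = 1.2531 rad.
Bracket: H₀ sin φ sin δ + cos φ cos δ sin H₀ = 1.2531×-0.60738×0.37821 + 0.79441×0.92572×0.94996 = -0.287859 + 0.698602 = 0.410743.
Q̄ = (S₀/π) × [bracket] = (1361/π) × 0.410743 = 177.9 W/m².

Q̄ ≈ 178 W/m²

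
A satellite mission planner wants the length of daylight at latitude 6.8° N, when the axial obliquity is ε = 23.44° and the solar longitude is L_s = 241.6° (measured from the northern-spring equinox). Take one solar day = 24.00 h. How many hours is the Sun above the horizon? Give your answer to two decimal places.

11.66 h

Solar declination: sin δ = sin ε · sin L_s = sin 23.44° × sin 241.6° = -0.34991, so δ = -20.482°.
cos h₀ = −tan ϕ · tan δ = −tan(+6.8°) × tan(-20.482°) = 0.0445, so h₀ = 1.5262 rad = 87.45°.
Daylight = 2h₀/(2π) × 24.00 h = (1.5262/π) × 24.00 = 11.66 h.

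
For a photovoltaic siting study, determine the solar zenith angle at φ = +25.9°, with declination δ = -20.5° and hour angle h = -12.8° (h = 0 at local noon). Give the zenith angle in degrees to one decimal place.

cos θ_z = sin φ sin δ + cos φ cos δ cos h = -0.152971 + 0.821652 = 0.668681.
θ_z = arccos(0.668681) = 48.0°.

θ_z = 48.0°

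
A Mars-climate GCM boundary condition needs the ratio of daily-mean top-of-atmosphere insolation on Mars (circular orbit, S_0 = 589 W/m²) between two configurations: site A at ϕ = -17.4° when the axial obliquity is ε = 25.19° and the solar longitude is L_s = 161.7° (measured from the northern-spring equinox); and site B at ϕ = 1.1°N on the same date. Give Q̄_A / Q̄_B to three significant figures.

— Configuration A (ϕ=-17.4°):
Solar declination: sin δ = sin ε · sin L_s = sin 25.19° × sin 161.7° = 0.13364, so δ = +7.680°.
cos h₀ = −tan(-17.4°) tan(+7.680°) = 0.0423, h₀ = 1.5285 rad.
Bracket: h₀ sin ϕ sin δ + cos ϕ cos δ sin h₀ = 1.5285×-0.29904×0.13364 + 0.95424×0.99103×0.99911 = -0.061085 + 0.944839 = 0.883754.
Q̄ = (S_0/π) × [bracket] = (589/π) × 0.883754 = 165.69 W/m².
— Configuration B (ϕ=+1.1°):
cos h₀ = −tan(+1.1°) tan(+7.680°) = -0.0026, h₀ = 1.5734 rad.
Bracket: h₀ sin ϕ sin δ + cos ϕ cos δ sin h₀ = 1.5734×0.01920×0.13364 + 0.99982×0.99103×1.00000 = 0.004037 + 0.990852 = 0.994889.
Q̄ = (S_0/π) × [bracket] = (589/π) × 0.994889 = 186.53 W/m².
Ratio Q̄_A / Q̄_B = 165.69 / 186.53 = 0.8883.

Q̄_A / Q̄_B ≈ 0.888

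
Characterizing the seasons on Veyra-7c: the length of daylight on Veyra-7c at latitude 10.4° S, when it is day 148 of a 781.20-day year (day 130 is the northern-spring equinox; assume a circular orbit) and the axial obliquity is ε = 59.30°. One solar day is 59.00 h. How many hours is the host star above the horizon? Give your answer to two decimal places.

Solar longitude: λ_s = 360° × (148 − 130)/781.20 = 8.295°.
sin δ = sin 59.30° × sin 8.295° = 0.12405, so δ = +7.126°.
cos H₀ = −tan φ · tan δ = −tan(-10.4°) × tan(+7.126°) = 0.0229, so H₀ = 1.5478 rad = 88.69°.
Daylight = 2H₀/(2π) × 59.00 h = (1.5478/π) × 59.00 = 29.07 h.

29.07 h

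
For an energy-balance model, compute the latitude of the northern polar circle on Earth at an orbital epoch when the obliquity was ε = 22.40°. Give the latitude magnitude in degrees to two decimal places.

The polar circle is the lowest latitude that experiences at least one full rotation of continuous daylight at the northern-summer solstice; it lies at |φ| = 90° − ε = 90° − 22.40° = 67.60°.

67.60°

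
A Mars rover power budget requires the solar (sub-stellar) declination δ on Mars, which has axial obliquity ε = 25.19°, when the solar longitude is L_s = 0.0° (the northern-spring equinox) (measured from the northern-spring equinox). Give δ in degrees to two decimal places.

δ = +0.00°

sin δ = sin ε · sin L_s = sin 25.19° × sin 0.0° = 0.000000.
δ = arcsin(0.000000) = +0.00°.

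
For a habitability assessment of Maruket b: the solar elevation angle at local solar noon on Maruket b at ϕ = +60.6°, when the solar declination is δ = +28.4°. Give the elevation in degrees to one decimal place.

57.8°

At local noon the hour angle is zero, so the zenith angle equals |ϕ − δ| = |+60.6° − (+28.400°)| = 32.200°.
Elevation = 90° − 32.200° = 57.8°.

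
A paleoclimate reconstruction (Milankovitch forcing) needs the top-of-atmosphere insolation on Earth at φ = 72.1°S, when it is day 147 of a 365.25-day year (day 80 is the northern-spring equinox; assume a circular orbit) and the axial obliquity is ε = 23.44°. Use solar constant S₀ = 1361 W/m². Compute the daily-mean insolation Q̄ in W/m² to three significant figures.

Solar longitude: λ_s = 360° × (147 − 80)/365.25 = 66.037°.
sin δ = sin 23.44° × sin 66.037° = 0.36350, so δ = +21.315°.
cos H₀ = −tan(-72.1°) tan(+21.315°) = 1.2081 ≥ 1 ⇒ polar night, H₀ = 0 and Q̄ = 0.

Q̄ ≈ 0.00 W/m²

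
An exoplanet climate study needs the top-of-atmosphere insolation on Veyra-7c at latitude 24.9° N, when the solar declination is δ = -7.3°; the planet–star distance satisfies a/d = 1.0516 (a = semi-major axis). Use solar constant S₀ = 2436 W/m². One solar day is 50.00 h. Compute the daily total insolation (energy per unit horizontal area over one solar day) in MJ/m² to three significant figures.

126 MJ/m²

cos H₀ = −tan(+24.9°) tan(-7.300°) = 0.0595, H₀ = 1.5113 rad.
Bracket: H₀ sin φ sin δ + cos φ cos δ sin H₀ = 1.5113×0.42104×-0.12706 + 0.90704×0.99189×0.99823 = -0.080851 + 0.898091 = 0.817240.
Inverse-square distance factor (a/d)² = 1.0516² = 1.105863.
Q̄ = (S₀/π) × 1.105863 × [bracket] = (2436/π) × 1.105863 × 0.817240 = 700.77 W/m².
Daily total = Q̄ × 50.00 h × 3600 s/h = 700.77 × 50.00 × 3600 / 10⁶ = 126.1 MJ/m².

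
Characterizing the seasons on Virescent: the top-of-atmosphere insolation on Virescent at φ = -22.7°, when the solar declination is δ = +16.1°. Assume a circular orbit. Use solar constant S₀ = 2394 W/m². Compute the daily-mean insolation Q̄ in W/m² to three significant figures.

Q̄ ≈ 552 W/m²

cos H₀ = −tan(-22.7°) tan(+16.100°) = 0.1207, H₀ = 1.4498 rad.
Bracket: H₀ sin φ sin δ + cos φ cos δ sin H₀ = 1.4498×-0.38591×0.27731 + 0.92254×0.96078×0.99268 = -0.155153 + 0.879870 = 0.724717.
Q̄ = (S₀/π) × [bracket] = (2394/π) × 0.724717 = 552.3 W/m².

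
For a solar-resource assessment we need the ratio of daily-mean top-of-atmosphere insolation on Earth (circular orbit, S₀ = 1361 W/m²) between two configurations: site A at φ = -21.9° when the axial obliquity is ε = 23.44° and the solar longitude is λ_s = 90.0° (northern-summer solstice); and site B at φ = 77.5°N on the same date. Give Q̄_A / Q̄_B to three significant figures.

Q̄_A / Q̄_B ≈ 0.517

— Configuration A (φ=-21.9°):
Solar declination: sin δ = sin ε · sin λ_s = sin 23.44° × sin 90.0° = 0.39779, so δ = +23.440°.
cos H₀ = −tan(-21.9°) tan(+23.440°) = 0.1743, H₀ = 1.3956 rad.
Bracket: H₀ sin φ sin δ + cos φ cos δ sin H₀ = 1.3956×-0.37299×0.39779 + 0.92784×0.91748×0.98469 = -0.207068 + 0.838242 = 0.631174.
Q̄ = (S₀/π) × [bracket] = (1361/π) × 0.631174 = 273.44 W/m².
— Configuration B (φ=+77.5°):
cos H₀ = −tan(+77.5°) tan(+23.440°) = -1.9557 ≤ −1 ⇒ polar day, H₀ = π.
Bracket: H₀ sin φ sin δ + cos φ cos δ sin H₀ = 3.1416×0.97630×0.39779 + 0.21644×0.91748×0.00000 = 1.220079 + 0.000000 = 1.220079.
Q̄ = (S₀/π) × [bracket] = (1361/π) × 1.220079 = 528.56 W/m².
Ratio Q̄_A / Q̄_B = 273.44 / 528.56 = 0.5173.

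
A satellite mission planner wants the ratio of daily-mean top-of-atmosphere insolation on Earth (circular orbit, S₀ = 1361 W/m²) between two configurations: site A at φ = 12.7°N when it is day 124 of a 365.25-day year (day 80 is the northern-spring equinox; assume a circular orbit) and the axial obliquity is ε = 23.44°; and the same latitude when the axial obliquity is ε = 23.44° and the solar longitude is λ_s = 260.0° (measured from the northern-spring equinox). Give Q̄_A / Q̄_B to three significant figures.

Q̄_A / Q̄_B ≈ 1.35

— Configuration A (φ=+12.7°):
Solar longitude: λ_s = 360° × (124 − 80)/365.25 = 43.368°.
sin δ = sin 23.44° × sin 43.368° = 0.27315, so δ = +15.852°.
cos H₀ = −tan(+12.7°) tan(+15.852°) = -0.0640, H₀ = 1.6348 rad.
Bracket: H₀ sin φ sin δ + cos φ cos δ sin H₀ = 1.6348×0.21985×0.27315 + 0.97553×0.96197×0.99795 = 0.098173 + 0.936507 = 1.034680.
Q̄ = (S₀/π) × [bracket] = (1361/π) × 1.034680 = 448.24 W/m².
— Configuration B (φ=+12.7°):
Solar declination: sin δ = sin ε · sin λ_s = sin 23.44° × sin 260.0° = -0.39175, so δ = -23.063°.
cos H₀ = −tan(+12.7°) tan(-23.063°) = 0.0960, H₀ = 1.4747 rad.
Bracket: H₀ sin φ sin δ + cos φ cos δ sin H₀ = 1.4747×0.21985×-0.39175 + 0.97553×0.92007×0.99539 = -0.127010 + 0.893418 = 0.766408.
Q̄ = (S₀/π) × [bracket] = (1361/π) × 0.766408 = 332.02 W/m².
Ratio Q̄_A / Q̄_B = 448.24 / 332.02 = 1.350.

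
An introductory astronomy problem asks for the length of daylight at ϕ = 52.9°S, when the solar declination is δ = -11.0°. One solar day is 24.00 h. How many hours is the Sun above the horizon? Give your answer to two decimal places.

cos h₀ = −tan ϕ · tan δ = −tan(-52.9°) × tan(-11.000°) = -0.2570, so h₀ = 1.8307 rad = 104.89°.
Daylight = 2h₀/(2π) × 24.00 h = (1.8307/π) × 24.00 = 13.99 h.

13.99 h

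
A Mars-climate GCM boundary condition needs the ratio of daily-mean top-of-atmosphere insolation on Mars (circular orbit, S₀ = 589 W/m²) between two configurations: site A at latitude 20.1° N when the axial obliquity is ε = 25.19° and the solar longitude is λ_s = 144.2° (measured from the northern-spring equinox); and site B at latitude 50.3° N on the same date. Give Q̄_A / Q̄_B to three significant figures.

Q̄_A / Q̄_B ≈ 1.10

— Configuration A (φ=+20.1°):
Solar declination: sin δ = sin ε · sin λ_s = sin 25.19° × sin 144.2° = 0.24897, so δ = +14.417°.
cos H₀ = −tan(+20.1°) tan(+14.417°) = -0.0941, H₀ = 1.6650 rad.
Bracket: H₀ sin φ sin δ + cos φ cos δ sin H₀ = 1.6650×0.34366×0.24897 + 0.93909×0.96851×0.99557 = 0.142459 + 0.905489 = 1.047948.
Q̄ = (S₀/π) × [bracket] = (589/π) × 1.047948 = 196.47 W/m².
— Configuration B (φ=+50.3°):
cos H₀ = −tan(+50.3°) tan(+14.417°) = -0.3096, H₀ = 1.8856 rad.
Bracket: H₀ sin φ sin δ + cos φ cos δ sin H₀ = 1.8856×0.76940×0.24897 + 0.63877×0.96851×0.95085 = 0.361201 + 0.588248 = 0.949449.
Q̄ = (S₀/π) × [bracket] = (589/π) × 0.949449 = 178.01 W/m².
Ratio Q̄_A / Q̄_B = 196.47 / 178.01 = 1.104.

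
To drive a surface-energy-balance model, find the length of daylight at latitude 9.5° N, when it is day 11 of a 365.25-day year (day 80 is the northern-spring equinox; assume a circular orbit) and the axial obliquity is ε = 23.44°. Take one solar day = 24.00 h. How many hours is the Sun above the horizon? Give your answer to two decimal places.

11.49 h

Solar longitude: λ_s = 360° × (11 − 80)/365.25 = -68.008°, i.e. -68.008° + 360° = 291.992°.
sin δ = sin 23.44° × sin 291.992° = -0.36884, so δ = -21.644°.
cos H₀ = −tan φ · tan δ = −tan(+9.5°) × tan(-21.644°) = 0.0664, so H₀ = 1.5043 rad = 86.19°.
Daylight = 2H₀/(2π) × 24.00 h = (1.5043/π) × 24.00 = 11.49 h.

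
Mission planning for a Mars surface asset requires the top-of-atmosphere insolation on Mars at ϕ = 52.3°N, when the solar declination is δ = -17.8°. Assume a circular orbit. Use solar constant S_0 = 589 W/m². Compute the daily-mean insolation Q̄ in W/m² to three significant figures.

Q̄ ≈ 47.5 W/m²

cos h₀ = −tan(+52.3°) tan(-17.800°) = 0.4154, h₀ = 1.1424 rad.
Bracket: h₀ sin ϕ sin δ + cos ϕ cos δ sin h₀ = 1.1424×0.79122×-0.30570 + 0.61153×0.95213×0.90963 = -0.276319 + 0.529638 = 0.253319.
Q̄ = (S_0/π) × [bracket] = (589/π) × 0.253319 = 47.49 W/m².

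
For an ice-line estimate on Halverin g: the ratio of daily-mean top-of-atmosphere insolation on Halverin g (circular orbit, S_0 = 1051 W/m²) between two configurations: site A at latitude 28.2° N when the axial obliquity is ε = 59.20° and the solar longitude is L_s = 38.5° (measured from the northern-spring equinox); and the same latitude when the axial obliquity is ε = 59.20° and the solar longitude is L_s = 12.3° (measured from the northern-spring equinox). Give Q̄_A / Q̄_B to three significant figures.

— Configuration A (ϕ=+28.2°):
Solar declination: sin δ = sin ε · sin L_s = sin 59.20° × sin 38.5° = 0.53472, so δ = +32.325°.
cos h₀ = −tan(+28.2°) tan(+32.325°) = -0.3393, h₀ = 1.9170 rad.
Bracket: h₀ sin ϕ sin δ + cos ϕ cos δ sin h₀ = 1.9170×0.47255×0.53472 + 0.88130×0.84503×0.94068 = 0.484391 + 0.700548 = 1.184939.
Q̄ = (S_0/π) × [bracket] = (1051/π) × 1.184939 = 396.41 W/m².
— Configuration B (ϕ=+28.2°):
Solar declination: sin δ = sin ε · sin L_s = sin 59.20° × sin 12.3° = 0.18298, so δ = +10.544°.
cos h₀ = −tan(+28.2°) tan(+10.544°) = -0.0998, h₀ = 1.6708 rad.
Bracket: h₀ sin ϕ sin δ + cos ϕ cos δ sin h₀ = 1.6708×0.47255×0.18298 + 0.88130×0.98312×0.99501 = 0.144469 + 0.862100 = 1.006569.
Q̄ = (S_0/π) × [bracket] = (1051/π) × 1.006569 = 336.74 W/m².
Ratio Q̄_A / Q̄_B = 396.41 / 336.74 = 1.177.

Q̄_A / Q̄_B ≈ 1.18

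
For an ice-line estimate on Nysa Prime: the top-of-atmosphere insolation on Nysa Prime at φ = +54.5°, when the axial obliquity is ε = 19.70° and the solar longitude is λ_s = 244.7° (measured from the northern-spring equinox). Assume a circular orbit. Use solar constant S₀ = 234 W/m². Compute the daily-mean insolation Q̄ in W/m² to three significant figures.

Solar declination: sin δ = sin ε · sin λ_s = sin 19.70° × sin 244.7° = -0.30476, so δ = -17.744°.
cos H₀ = −tan(+54.5°) tan(-17.744°) = 0.4486, H₀ = 1.1056 rad.
Bracket: H₀ sin φ sin δ + cos φ cos δ sin H₀ = 1.1056×0.81412×-0.30476 + 0.58070×0.95243×0.89373 = -0.274312 + 0.494301 = 0.219989.
Q̄ = (S₀/π) × [bracket] = (234/π) × 0.219989 = 16.39 W/m².

Q̄ ≈ 16.4 W/m²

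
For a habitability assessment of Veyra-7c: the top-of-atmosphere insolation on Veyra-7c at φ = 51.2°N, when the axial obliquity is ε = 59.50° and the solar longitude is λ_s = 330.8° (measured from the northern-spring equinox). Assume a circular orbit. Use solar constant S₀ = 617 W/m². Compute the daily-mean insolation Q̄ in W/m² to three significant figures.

Q̄ ≈ 29.7 W/m²

Solar declination: sin δ = sin ε · sin λ_s = sin 59.50° × sin 330.8° = -0.42035, so δ = -24.857°.
cos H₀ = −tan(+51.2°) tan(-24.857°) = 0.5762, H₀ = 0.9567 rad.
Bracket: H₀ sin φ sin δ + cos φ cos δ sin H₀ = 0.9567×0.77934×-0.42035 + 0.62660×0.90736×0.81731 = -0.313411 + 0.464683 = 0.151272.
Q̄ = (S₀/π) × [bracket] = (617/π) × 0.151272 = 29.71 W/m².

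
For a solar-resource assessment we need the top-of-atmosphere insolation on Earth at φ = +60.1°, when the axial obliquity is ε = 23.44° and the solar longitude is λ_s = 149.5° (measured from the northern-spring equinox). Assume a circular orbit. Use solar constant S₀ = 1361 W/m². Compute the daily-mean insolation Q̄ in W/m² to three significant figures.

Solar declination: sin δ = sin ε · sin λ_s = sin 23.44° × sin 149.5° = 0.20189, so δ = +11.648°.
cos H₀ = −tan(+60.1°) tan(+11.648°) = -0.3585, H₀ = 1.9374 rad.
Bracket: H₀ sin φ sin δ + cos φ cos δ sin H₀ = 1.9374×0.86690×0.20189 + 0.49849×0.97941×0.93354 = 0.339081 + 0.455779 = 0.794860.
Q̄ = (S₀/π) × [bracket] = (1361/π) × 0.794860 = 344.3 W/m².

Q̄ ≈ 344 W/m²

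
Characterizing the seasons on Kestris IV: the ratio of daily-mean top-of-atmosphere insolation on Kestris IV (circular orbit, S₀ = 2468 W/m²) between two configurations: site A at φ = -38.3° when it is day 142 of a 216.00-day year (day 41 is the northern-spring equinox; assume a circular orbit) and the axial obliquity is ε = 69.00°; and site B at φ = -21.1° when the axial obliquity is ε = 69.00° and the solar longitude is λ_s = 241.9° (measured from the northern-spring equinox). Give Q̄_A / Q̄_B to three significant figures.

Q̄_A / Q̄_B ≈ 0.551

— Configuration A (φ=-38.3°):
Solar longitude: λ_s = 360° × (142 − 41)/216.00 = 168.333°.
sin δ = sin 69.00° × sin 168.333° = 0.18879, so δ = +10.882°.
cos H₀ = −tan(-38.3°) tan(+10.882°) = 0.1518, H₀ = 1.4184 rad.
Bracket: H₀ sin φ sin δ + cos φ cos δ sin H₀ = 1.4184×-0.61978×0.18879 + 0.78478×0.98202×0.98841 = -0.165965 + 0.761738 = 0.595773.
Q̄ = (S₀/π) × [bracket] = (2468/π) × 0.595773 = 468.03 W/m².
— Configuration B (φ=-21.1°):
Solar declination: sin δ = sin ε · sin λ_s = sin 69.00° × sin 241.9° = -0.82354, so δ = -55.440°.
cos H₀ = −tan(-21.1°) tan(-55.440°) = -0.5602, H₀ = 2.1654 rad.
Bracket: H₀ sin φ sin δ + cos φ cos δ sin H₀ = 2.1654×-0.36000×-0.82354 + 0.93295×0.56726×0.82836 = 0.641986 + 0.438389 = 1.080375.
Q̄ = (S₀/π) × [bracket] = (2468/π) × 1.080375 = 848.73 W/m².
Ratio Q̄_A / Q̄_B = 468.03 / 848.73 = 0.5514.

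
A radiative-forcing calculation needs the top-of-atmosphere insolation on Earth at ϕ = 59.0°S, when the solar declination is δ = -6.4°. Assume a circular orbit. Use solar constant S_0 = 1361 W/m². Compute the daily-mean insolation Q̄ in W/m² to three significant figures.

cos h₀ = −tan(-59.0°) tan(-6.400°) = -0.1867, h₀ = 1.7586 rad.
Bracket: h₀ sin ϕ sin δ + cos ϕ cos δ sin h₀ = 1.7586×-0.85717×-0.11147 + 0.51504×0.99377×0.98242 = 0.168032 + 0.502833 = 0.670865.
Q̄ = (S_0/π) × [bracket] = (1361/π) × 0.670865 = 290.6 W/m².

Q̄ ≈ 291 W/m²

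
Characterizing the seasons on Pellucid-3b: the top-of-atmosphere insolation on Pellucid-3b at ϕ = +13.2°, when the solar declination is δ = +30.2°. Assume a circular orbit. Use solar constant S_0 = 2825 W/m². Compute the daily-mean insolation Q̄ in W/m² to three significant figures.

cos h₀ = −tan(+13.2°) tan(+30.200°) = -0.1365, h₀ = 1.7077 rad.
Bracket: h₀ sin ϕ sin δ + cos ϕ cos δ sin h₀ = 1.7077×0.22835×0.50302 + 0.97358×0.86427×0.99064 = 0.196154 + 0.833560 = 1.029714.
Q̄ = (S_0/π) × [bracket] = (2825/π) × 1.029714 = 925.9 W/m².

Q̄ ≈ 926 W/m²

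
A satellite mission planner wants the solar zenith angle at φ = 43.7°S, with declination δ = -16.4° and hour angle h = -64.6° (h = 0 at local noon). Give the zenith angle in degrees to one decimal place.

θ_z = 60.5°

cos θ_z = sin φ sin δ + cos φ cos δ cos h = 0.195065 + 0.297489 = 0.492554.
θ_z = arccos(0.492554) = 60.5°.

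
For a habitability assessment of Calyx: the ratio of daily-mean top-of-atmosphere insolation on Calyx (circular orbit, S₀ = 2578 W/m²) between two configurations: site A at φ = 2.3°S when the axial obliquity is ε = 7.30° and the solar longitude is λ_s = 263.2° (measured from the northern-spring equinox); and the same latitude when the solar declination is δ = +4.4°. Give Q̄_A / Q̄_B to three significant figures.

— Configuration A (φ=-2.3°):
Solar declination: sin δ = sin ε · sin λ_s = sin 7.30° × sin 263.2° = -0.12617, so δ = -7.248°.
cos H₀ = −tan(-2.3°) tan(-7.248°) = -0.0051, H₀ = 1.5759 rad.
Bracket: H₀ sin φ sin δ + cos φ cos δ sin H₀ = 1.5759×-0.04013×-0.12617 + 0.99919×0.99201×0.99999 = 0.007979 + 0.991197 = 0.999176.
Q̄ = (S₀/π) × [bracket] = (2578/π) × 0.999176 = 819.93 W/m².
— Configuration B (φ=-2.3°):
cos H₀ = −tan(-2.3°) tan(+4.400°) = 0.0031, H₀ = 1.5677 rad.
Bracket: H₀ sin φ sin δ + cos φ cos δ sin H₀ = 1.5677×-0.04013×0.07672 + 0.99919×0.99705×1.00000 = -0.004827 + 0.996242 = 0.991415.
Q̄ = (S₀/π) × [bracket] = (2578/π) × 0.991415 = 813.56 W/m².
Ratio Q̄_A / Q̄_B = 819.93 / 813.56 = 1.008.

Q̄_A / Q̄_B ≈ 1.01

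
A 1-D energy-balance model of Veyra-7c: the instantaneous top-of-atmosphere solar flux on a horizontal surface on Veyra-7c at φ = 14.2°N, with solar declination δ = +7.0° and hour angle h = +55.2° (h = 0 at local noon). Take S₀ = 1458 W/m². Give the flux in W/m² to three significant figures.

cos θ_z = sin φ sin δ + cos φ cos δ cos h = 0.029895 + 0.549152 = 0.579047.
Flux = S₀ · cos θ_z = 1458 × 0.579047 = 844.3 W/m².

844 W/m²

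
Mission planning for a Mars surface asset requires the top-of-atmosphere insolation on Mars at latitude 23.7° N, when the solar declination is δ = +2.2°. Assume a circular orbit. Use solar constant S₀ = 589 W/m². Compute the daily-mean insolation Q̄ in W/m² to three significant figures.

cos H₀ = −tan(+23.7°) tan(+2.200°) = -0.0169, H₀ = 1.5877 rad.
Bracket: H₀ sin φ sin δ + cos φ cos δ sin H₀ = 1.5877×0.40195×0.03839 + 0.91566×0.99926×0.99986 = 0.024500 + 0.914854 = 0.939354.
Q̄ = (S₀/π) × [bracket] = (589/π) × 0.939354 = 176.1 W/m².

Q̄ ≈ 176 W/m²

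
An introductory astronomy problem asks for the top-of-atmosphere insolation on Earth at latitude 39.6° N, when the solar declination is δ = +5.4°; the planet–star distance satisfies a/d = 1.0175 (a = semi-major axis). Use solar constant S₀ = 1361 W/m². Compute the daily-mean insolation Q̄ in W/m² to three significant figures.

Q̄ ≈ 387 W/m²

cos H₀ = −tan(+39.6°) tan(+5.400°) = -0.0782, H₀ = 1.6491 rad.
Bracket: H₀ sin φ sin δ + cos φ cos δ sin H₀ = 1.6491×0.63742×0.09411 + 0.77051×0.99556×0.99694 = 0.098926 + 0.764742 = 0.863668.
Inverse-square distance factor (a/d)² = 1.0175² = 1.035306.
Q̄ = (S₀/π) × 1.035306 × [bracket] = (1361/π) × 1.035306 × 0.863668 = 387.4 W/m².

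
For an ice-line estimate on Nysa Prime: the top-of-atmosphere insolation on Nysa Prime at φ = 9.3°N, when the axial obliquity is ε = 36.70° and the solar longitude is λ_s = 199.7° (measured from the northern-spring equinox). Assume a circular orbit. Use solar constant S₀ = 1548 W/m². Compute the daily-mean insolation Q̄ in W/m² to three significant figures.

Solar declination: sin δ = sin ε · sin λ_s = sin 36.70° × sin 199.7° = -0.20146, so δ = -11.622°.
cos H₀ = −tan(+9.3°) tan(-11.622°) = 0.0337, H₀ = 1.5371 rad.
Bracket: H₀ sin φ sin δ + cos φ cos δ sin H₀ = 1.5371×0.16160×-0.20146 + 0.98686×0.97950×0.99943 = -0.050042 + 0.966078 = 0.916036.
Q̄ = (S₀/π) × [bracket] = (1548/π) × 0.916036 = 451.4 W/m².

Q̄ ≈ 451 W/m²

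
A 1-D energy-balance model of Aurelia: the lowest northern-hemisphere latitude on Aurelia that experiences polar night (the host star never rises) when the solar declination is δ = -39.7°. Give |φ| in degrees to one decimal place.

Polar night requires cos H₀ = −tan φ tan δ ≥ 1, i.e. tan φ tan δ ≤ −1.
The boundary is |tan φ| · |tan δ| = 1, so |φ| = 90° − |δ| = 90° − 39.7° = 50.3° in the northern hemisphere.

|φ| = 50.3°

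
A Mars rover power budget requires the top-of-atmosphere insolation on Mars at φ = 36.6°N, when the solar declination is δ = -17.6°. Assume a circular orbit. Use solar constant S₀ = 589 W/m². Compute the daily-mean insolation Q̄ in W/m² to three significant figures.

cos H₀ = −tan(+36.6°) tan(-17.600°) = 0.2356, H₀ = 1.3330 rad.
Bracket: H₀ sin φ sin δ + cos φ cos δ sin H₀ = 1.3330×0.59622×-0.30237 + 0.80282×0.95319×0.97185 = -0.240312 + 0.743698 = 0.503386.
Q̄ = (S₀/π) × [bracket] = (589/π) × 0.503386 = 94.38 W/m².

Q̄ ≈ 94.4 W/m²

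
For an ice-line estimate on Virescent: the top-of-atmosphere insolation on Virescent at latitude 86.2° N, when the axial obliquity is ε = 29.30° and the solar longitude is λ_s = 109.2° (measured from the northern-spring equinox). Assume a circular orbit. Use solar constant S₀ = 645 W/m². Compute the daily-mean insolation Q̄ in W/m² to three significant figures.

Solar declination: sin δ = sin ε · sin λ_s = sin 29.30° × sin 109.2° = 0.46216, so δ = +27.527°.
cos H₀ = −tan(+86.2°) tan(+27.527°) = -7.8464 ≤ −1 ⇒ polar day, H₀ = π.
Bracket: H₀ sin φ sin δ + cos φ cos δ sin H₀ = 3.1416×0.99780×0.46216 + 0.06627×0.88680×0.00000 = 1.448728 + 0.000000 = 1.448728.
Q̄ = (S₀/π) × [bracket] = (645/π) × 1.448728 = 297.4 W/m².

Q̄ ≈ 297 W/m²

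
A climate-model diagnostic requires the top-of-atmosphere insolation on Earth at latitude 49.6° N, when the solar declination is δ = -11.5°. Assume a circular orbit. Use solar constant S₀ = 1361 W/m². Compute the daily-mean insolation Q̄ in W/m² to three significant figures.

cos H₀ = −tan(+49.6°) tan(-11.500°) = 0.2391, H₀ = 1.3294 rad.
Bracket: H₀ sin φ sin δ + cos φ cos δ sin H₀ = 1.3294×0.76154×-0.19937 + 0.64812×0.97992×0.97101 = -0.201840 + 0.616694 = 0.414854.
Q̄ = (S₀/π) × [bracket] = (1361/π) × 0.414854 = 179.7 W/m².

Q̄ ≈ 180 W/m²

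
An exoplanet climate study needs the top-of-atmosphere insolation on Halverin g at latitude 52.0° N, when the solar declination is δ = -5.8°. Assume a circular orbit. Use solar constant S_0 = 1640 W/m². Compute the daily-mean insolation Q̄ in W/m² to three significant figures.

cos h₀ = −tan(+52.0°) tan(-5.800°) = 0.1300, h₀ = 1.4404 rad.
Bracket: h₀ sin ϕ sin δ + cos ϕ cos δ sin h₀ = 1.4404×0.78801×-0.10106 + 0.61566×0.99488×0.99151 = -0.114708 + 0.607308 = 0.492600.
Q̄ = (S_0/π) × [bracket] = (1640/π) × 0.492600 = 257.2 W/m².

Q̄ ≈ 257 W/m²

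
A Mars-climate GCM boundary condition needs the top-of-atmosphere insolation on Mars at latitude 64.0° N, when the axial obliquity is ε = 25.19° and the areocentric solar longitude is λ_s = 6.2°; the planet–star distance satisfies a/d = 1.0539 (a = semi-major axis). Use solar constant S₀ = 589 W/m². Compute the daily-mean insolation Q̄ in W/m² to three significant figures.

Q̄ ≈ 105 W/m²

sin δ = sin 25.19° × sin 6.2° = 0.04597, so δ = +2.635°.
cos H₀ = −tan(+64.0°) tan(+2.635°) = -0.0943, H₀ = 1.6653 rad.
Bracket: H₀ sin φ sin δ + cos φ cos δ sin H₀ = 1.6653×0.89879×0.04597 + 0.43837×0.99894×0.99554 = 0.068806 + 0.435952 = 0.504758.
Inverse-square distance factor (a/d)² = 1.0539² = 1.110705.
Q̄ = (S₀/π) × 1.110705 × [bracket] = (589/π) × 1.110705 × 0.504758 = 105.1 W/m².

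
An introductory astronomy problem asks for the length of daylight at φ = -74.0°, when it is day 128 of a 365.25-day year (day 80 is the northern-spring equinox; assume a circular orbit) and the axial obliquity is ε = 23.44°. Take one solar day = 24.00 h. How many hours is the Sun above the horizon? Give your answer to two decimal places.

Solar longitude: λ_s = 360° × (128 − 80)/365.25 = 47.310°.
sin δ = sin 23.44° × sin 47.310° = 0.29239, so δ = +17.001°.
cos H₀ = −tan φ · tan δ = 1.0663 ≥ 1, so the Sun never rises (polar night) and H₀ = 0.
Daylight = 2H₀/(2π) × 24.00 h = (0.0000/π) × 24.00 = 0.00 h.

0.00 h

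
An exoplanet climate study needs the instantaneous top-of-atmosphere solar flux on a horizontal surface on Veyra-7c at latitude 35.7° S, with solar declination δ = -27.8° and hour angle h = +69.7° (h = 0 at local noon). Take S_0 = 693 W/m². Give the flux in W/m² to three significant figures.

361 W/m²

cos θ_z = sin ϕ sin δ + cos ϕ cos δ cos h = 0.272156 + 0.249222 = 0.521378.
Flux = S_0 · cos θ_z = 693 × 0.521378 = 361.3 W/m².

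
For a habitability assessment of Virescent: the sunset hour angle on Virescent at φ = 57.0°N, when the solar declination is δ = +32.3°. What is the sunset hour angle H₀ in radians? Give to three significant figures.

H₀ = 2.91 rad

cos H₀ = −tan φ · tan δ = −tan(+57.0°) × tan(+32.300°) = -0.9735, so H₀ = 2.9107 rad = 166.77°.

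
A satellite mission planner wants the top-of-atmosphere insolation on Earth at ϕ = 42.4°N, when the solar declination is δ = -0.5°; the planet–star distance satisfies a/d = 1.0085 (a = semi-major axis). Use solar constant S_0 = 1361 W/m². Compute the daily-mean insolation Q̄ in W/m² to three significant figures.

cos h₀ = −tan(+42.4°) tan(-0.500°) = 0.0080, h₀ = 1.5628 rad.
Bracket: h₀ sin ϕ sin δ + cos ϕ cos δ sin h₀ = 1.5628×0.67430×-0.00873 + 0.73846×0.99996×0.99997 = -0.009200 + 0.738408 = 0.729208.
Inverse-square distance factor (a/d)² = 1.0085² = 1.017072.
Q̄ = (S_0/π) × 1.017072 × [bracket] = (1361/π) × 1.017072 × 0.729208 = 321.3 W/m².

Q̄ ≈ 321 W/m²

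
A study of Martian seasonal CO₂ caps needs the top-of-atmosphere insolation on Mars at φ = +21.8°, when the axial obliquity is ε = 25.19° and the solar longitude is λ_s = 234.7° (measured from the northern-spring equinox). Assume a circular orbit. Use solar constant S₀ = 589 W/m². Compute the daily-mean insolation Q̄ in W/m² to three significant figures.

Solar declination: sin δ = sin ε · sin λ_s = sin 25.19° × sin 234.7° = -0.34737, so δ = -20.326°.
cos H₀ = −tan(+21.8°) tan(-20.326°) = 0.1482, H₀ = 1.4221 rad.
Bracket: H₀ sin φ sin δ + cos φ cos δ sin H₀ = 1.4221×0.37137×-0.34737 + 0.92849×0.93773×0.98896 = -0.183455 + 0.861061 = 0.677606.
Q̄ = (S₀/π) × [bracket] = (589/π) × 0.677606 = 127.0 W/m².

Q̄ ≈ 127 W/m²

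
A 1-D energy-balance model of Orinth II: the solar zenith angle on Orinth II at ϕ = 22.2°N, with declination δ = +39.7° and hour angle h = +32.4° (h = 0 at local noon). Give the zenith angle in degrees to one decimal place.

cos θ_z = sin ϕ sin δ + cos ϕ cos δ cos h = 0.241353 + 0.601469 = 0.842822.
θ_z = arccos(0.842822) = 32.6°.

θ_z = 32.6°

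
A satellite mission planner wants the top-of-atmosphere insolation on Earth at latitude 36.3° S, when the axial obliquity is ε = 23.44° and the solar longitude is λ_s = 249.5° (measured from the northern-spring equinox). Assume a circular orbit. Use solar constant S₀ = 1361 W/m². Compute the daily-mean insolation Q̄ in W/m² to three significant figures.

Q̄ ≈ 488 W/m²

Solar declination: sin δ = sin ε · sin λ_s = sin 23.44° × sin 249.5° = -0.37260, so δ = -21.876°.
cos H₀ = −tan(-36.3°) tan(-21.876°) = -0.2949, H₀ = 1.8702 rad.
Bracket: H₀ sin φ sin δ + cos φ cos δ sin H₀ = 1.8702×-0.59201×-0.37260 + 0.80593×0.92799×0.95552 = 0.412534 + 0.714629 = 1.127163.
Q̄ = (S₀/π) × [bracket] = (1361/π) × 1.127163 = 488.3 W/m².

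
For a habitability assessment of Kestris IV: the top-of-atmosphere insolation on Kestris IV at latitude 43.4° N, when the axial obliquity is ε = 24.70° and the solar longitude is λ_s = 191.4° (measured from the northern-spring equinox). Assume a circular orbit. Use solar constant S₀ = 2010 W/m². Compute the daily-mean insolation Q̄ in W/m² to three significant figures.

Solar declination: sin δ = sin ε · sin λ_s = sin 24.70° × sin 191.4° = -0.08259, so δ = -4.738°.
cos H₀ = −tan(+43.4°) tan(-4.738°) = 0.0784, H₀ = 1.4923 rad.
Bracket: H₀ sin φ sin δ + cos φ cos δ sin H₀ = 1.4923×0.68709×-0.08259 + 0.72657×0.99658×0.99692 = -0.084683 + 0.721855 = 0.637172.
Q̄ = (S₀/π) × [bracket] = (2010/π) × 0.637172 = 407.7 W/m².

Q̄ ≈ 408 W/m²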